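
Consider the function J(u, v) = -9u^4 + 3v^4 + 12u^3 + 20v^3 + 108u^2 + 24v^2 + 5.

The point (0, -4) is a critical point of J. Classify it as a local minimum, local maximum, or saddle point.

The mixed partial ∂²J/∂u∂v is 0, so the Hessian at any point is diag(J_uu, J_vv) = diag(36(-3u^2 + 2u + 6), 12(3v^2 + 10v + 4)).
At (0, -4): H = diag(216, 144).
Both eigenvalues are positive, so H is positive definite: a local minimum.

local minimum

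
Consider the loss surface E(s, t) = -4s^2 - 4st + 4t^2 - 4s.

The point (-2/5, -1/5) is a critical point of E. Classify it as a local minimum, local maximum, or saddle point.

saddle point

The Hessian of E is constant: H = [[-8, -4], [-4, 8]].
det(H) = (-8)·8 − (-4)² = -80.
Since det(H) < 0, H is indefinite and the critical point is a saddle point.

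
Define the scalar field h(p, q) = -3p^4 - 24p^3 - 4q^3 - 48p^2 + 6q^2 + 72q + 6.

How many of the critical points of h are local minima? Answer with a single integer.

1

h separates as a function of p plus a function of q, so ∇h=0 decouples.
∂h/∂p = -12p(p + 2)(p + 4) = 0 at p ∈ {-4, -2, 0}; ∂h/∂q = -12(q - 3)(q + 2) = 0 at q ∈ {-2, 3}.
The Hessian is diagonal: diag(h_pp, h_qq). Second derivatives: h_pp(-4)=-96, h_pp(-2)=48, h_pp(0)=-96; h_qq(-2)=60, h_qq(3)=-60.
Local minima occur where both diagonal entries positive: (-2, -2). Count: 1.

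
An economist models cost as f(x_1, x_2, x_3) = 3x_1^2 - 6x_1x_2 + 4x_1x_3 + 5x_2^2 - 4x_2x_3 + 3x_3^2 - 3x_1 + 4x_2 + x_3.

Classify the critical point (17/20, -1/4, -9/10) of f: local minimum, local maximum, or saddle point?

The Hessian is constant: H = [[6, -6, 4], [-6, 10, -4], [4, -4, 6]].
Leading principal minors: Δ₁ = 6, Δ₂ = 24, Δ₃ = 80.
All leading minors are positive, so H is positive definite: a local minimum.

local minimum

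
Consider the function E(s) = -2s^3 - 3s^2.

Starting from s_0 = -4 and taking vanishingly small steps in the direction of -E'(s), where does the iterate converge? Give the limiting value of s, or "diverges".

E'(s) = -6s(s + 1), so E'(-4) = -72.
Gradient descent moves in the -E' direction, i.e. s is increasing.
The nearest critical point in that direction is s = -1, where E'' = 6 > 0 (a local minimum). The iterate converges there.

-1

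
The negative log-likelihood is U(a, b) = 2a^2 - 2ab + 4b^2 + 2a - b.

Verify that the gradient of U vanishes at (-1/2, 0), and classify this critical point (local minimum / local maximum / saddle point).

∇U = (4a - 2b + 2, -2a + 8b - 1); substituting (-1/2, 0) gives ∇U = (0, 0), so (-1/2, 0) is indeed a critical point.
The Hessian of U is constant: H = [[4, -2], [-2, 8]].
det(H) = 4·8 − (-2)² = 28.
det(H) > 0 and tr(H) = 12 > 0, so H is positive definite and the point is a local minimum.

local minimum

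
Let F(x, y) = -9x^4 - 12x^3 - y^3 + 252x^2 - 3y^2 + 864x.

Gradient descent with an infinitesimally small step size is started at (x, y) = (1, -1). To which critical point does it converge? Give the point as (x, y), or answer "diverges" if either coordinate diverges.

(-2, -2)

F is separable, so gradient descent decouples: x follows -∂F/∂x, y follows -∂F/∂y.
∂F/∂x = -36(x - 4)(x + 2)(x + 3); at x=1 this is 1296, so x decreases.
∂F/∂y = -3y(y + 2); at y=-1 this is 3, so y decreases.
x converges to its nearest critical value -2 (a local min of the x-part); y converges to -2. The iterate converges to (-2, -2).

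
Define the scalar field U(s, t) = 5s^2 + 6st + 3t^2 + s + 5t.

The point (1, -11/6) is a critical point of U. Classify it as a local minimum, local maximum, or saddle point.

local minimum

The Hessian of U is constant: H = [[10, 6], [6, 6]].
det(H) = 10·6 − 6² = 24.
det(H) > 0 and tr(H) = 16 > 0, so H is positive definite and the point is a local minimum.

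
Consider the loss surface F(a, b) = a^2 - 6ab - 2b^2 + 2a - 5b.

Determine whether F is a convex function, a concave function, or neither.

F is quadratic, so its Hessian is the constant matrix H = [[2, -6], [-6, -4]].
det(H) = -44, tr(H) = -2.
det(H) < 0, so H is indefinite: neither convex nor concave.

neither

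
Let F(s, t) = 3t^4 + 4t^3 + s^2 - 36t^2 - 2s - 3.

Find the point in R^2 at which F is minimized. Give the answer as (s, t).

(1, -3)

F(s,t) separates as P(s) + Q(t) − 3, so its minimum is min P + min Q − 3.
P'(s) = 2s - 2 vanishes at s ∈ {1}; Q'(t) = 12t(t - 2)(t + 3) vanishes at t ∈ {-3, 0, 2}.
Local minima of P (where P''>0): P(1)=-1. Local minima of Q: Q(-3)=-189, Q(2)=-64.
So the global minimum of F is P(1) + Q(-3) − 3 = -1 − 189 − 3 = -193, attained at (1, -3).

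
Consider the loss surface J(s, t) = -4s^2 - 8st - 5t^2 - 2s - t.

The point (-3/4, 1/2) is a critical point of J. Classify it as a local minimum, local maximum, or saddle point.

local maximum

The Hessian of J is constant: H = [[-8, -8], [-8, -10]].
det(H) = (-8)·(-10) − (-8)² = 16.
det(H) > 0 and tr(H) = -18 < 0, so H is negative definite and the point is a local maximum.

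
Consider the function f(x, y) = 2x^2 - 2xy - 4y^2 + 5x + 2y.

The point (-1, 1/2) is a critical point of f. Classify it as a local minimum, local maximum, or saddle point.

saddle point

The Hessian of f is constant: H = [[4, -2], [-2, -8]].
det(H) = 4·(-8) − (-2)² = -36.
Since det(H) < 0, H is indefinite and the critical point is a saddle point.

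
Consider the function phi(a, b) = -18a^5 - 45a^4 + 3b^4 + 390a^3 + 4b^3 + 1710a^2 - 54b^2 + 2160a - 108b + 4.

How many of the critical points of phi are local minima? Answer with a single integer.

4

phi separates as a function of a plus a function of b, so ∇phi=0 decouples.
∂phi/∂a = -90(a - 4)(a + 1)(a + 2)(a + 3) = 0 at a ∈ {-3, -2, -1, 4}; ∂phi/∂b = 12(b - 3)(b + 1)(b + 3) = 0 at b ∈ {-3, -1, 3}.
The Hessian is diagonal: diag(phi_aa, phi_bb). Second derivatives: phi_aa(-3)=1260, phi_aa(-2)=-540, phi_aa(-1)=900, phi_aa(4)=-18900; phi_bb(-3)=144, phi_bb(-1)=-96, phi_bb(3)=288.
Local minima occur where both diagonal entries positive: (-3, -3), (-3, 3), (-1, -3), (-1, 3). Count: 4.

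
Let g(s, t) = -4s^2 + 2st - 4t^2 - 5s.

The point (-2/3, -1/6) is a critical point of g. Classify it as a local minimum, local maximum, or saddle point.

The Hessian of g is constant: H = [[-8, 2], [2, -8]].
det(H) = (-8)·(-8) − 2² = 60.
det(H) > 0 and tr(H) = -16 < 0, so H is negative definite and the point is a local maximum.

local maximum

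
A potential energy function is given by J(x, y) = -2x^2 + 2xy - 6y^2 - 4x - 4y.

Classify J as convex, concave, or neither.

concave

J is quadratic, so its Hessian is the constant matrix H = [[-4, 2], [2, -12]].
det(H) = 44, tr(H) = -16.
det(H) > 0 and tr(H) < 0, so H is negative definite everywhere: concave.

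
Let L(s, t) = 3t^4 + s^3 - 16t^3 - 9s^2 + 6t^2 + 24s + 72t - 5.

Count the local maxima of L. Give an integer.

1

L separates as a function of s plus a function of t, so ∇L=0 decouples.
∂L/∂s = 3(s - 4)(s - 2) = 0 at s ∈ {2, 4}; ∂L/∂t = 12(t - 3)(t - 2)(t + 1) = 0 at t ∈ {-1, 2, 3}.
The Hessian is diagonal: diag(L_ss, L_tt). Second derivatives: L_ss(2)=-6, L_ss(4)=6; L_tt(-1)=144, L_tt(2)=-36, L_tt(3)=48.
Local maxima occur where both diagonal entries negative: (2, 2). Count: 1.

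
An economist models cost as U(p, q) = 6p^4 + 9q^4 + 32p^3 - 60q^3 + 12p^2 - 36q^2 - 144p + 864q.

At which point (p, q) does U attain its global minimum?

(1, -2)

U(p,q) separates as A(p) + B(q), so its minimum is min A + min B.
A'(p) = 24(p - 1)(p + 2)(p + 3) vanishes at p ∈ {-3, -2, 1}; B'(q) = 36(q - 4)(q - 3)(q + 2) vanishes at q ∈ {-2, 3, 4}.
Local minima of A (where A''>0): A(-3)=162, A(1)=-94. Local minima of B: B(-2)=-1248, B(4)=1344.
So the global minimum of U is A(1) + B(-2) = -94 − 1248 = -1342, attained at (1, -2).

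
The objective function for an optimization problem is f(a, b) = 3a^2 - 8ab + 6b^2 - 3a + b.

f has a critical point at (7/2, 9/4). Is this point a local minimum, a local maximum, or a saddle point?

local minimum

The Hessian of f is constant: H = [[6, -8], [-8, 12]].
det(H) = 6·12 − (-8)² = 8.
det(H) > 0 and tr(H) = 18 > 0, so H is positive definite and the point is a local minimum.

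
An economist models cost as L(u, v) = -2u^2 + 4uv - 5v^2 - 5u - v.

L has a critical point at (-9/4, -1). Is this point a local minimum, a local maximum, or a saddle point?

The Hessian of L is constant: H = [[-4, 4], [4, -10]].
det(H) = (-4)·(-10) − 4² = 24.
det(H) > 0 and tr(H) = -14 < 0, so H is negative definite and the point is a local maximum.

local maximum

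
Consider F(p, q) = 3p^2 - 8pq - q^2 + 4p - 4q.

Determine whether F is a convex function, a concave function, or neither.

neither

F is quadratic, so its Hessian is the constant matrix H = [[6, -8], [-8, -2]].
det(H) = -76, tr(H) = 4.
det(H) < 0, so H is indefinite: neither convex nor concave.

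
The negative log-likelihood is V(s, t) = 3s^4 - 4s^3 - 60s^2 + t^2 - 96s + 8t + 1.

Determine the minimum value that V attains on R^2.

-847

V(s,t) separates as P(s) + Q(t) + 1, so its minimum is min P + min Q + 1.
P'(s) = 12(s - 4)(s + 1)(s + 2) vanishes at s ∈ {-2, -1, 4}; Q'(t) = 2(t + 4) vanishes at t ∈ {-4}.
Local minima of P (where P''>0): P(-2)=32, P(4)=-832. Local minima of Q: Q(-4)=-16.
So the global minimum of V is P(4) + Q(-4) + 1 = -832 − 16 + 1 = -847, attained at (4, -4).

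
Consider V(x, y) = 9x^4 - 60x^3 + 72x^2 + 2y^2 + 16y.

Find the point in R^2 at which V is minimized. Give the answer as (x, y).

V(x,y) separates as P(x) + Q(y), so its minimum is min P + min Q.
P'(x) = 36x(x - 4)(x - 1) vanishes at x ∈ {0, 1, 4}; Q'(y) = 4y + 16 vanishes at y ∈ {-4}.
Local minima of P (where P''>0): P(0)=0, P(4)=-384. Local minima of Q: Q(-4)=-32.
So the global minimum of V is P(4) + Q(-4) = -384 − 32 = -416, attained at (4, -4).

(4, -4)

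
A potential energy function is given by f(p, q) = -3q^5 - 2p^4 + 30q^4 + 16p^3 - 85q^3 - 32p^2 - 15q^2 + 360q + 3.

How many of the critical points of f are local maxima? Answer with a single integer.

4

f separates as a function of p plus a function of q, so ∇f=0 decouples.
∂f/∂p = -8p(p - 4)(p - 2) = 0 at p ∈ {0, 2, 4}; ∂f/∂q = -15(q - 4)(q - 3)(q - 2)(q + 1) = 0 at q ∈ {-1, 2, 3, 4}.
The Hessian is diagonal: diag(f_pp, f_qq). Second derivatives: f_pp(0)=-64, f_pp(2)=32, f_pp(4)=-64; f_qq(-1)=900, f_qq(2)=-90, f_qq(3)=60, f_qq(4)=-150.
Local maxima occur where both diagonal entries negative: (0, 2), (0, 4), (4, 2), (4, 4). Count: 4.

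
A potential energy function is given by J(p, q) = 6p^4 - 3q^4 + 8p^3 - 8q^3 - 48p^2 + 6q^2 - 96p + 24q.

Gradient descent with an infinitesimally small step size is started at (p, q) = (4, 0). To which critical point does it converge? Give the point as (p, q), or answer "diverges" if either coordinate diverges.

(2, -1)

J is separable, so gradient descent decouples: p follows -∂J/∂p, q follows -∂J/∂q.
∂J/∂p = 24(p - 2)(p + 1)(p + 2); at p=4 this is 1440, so p decreases.
∂J/∂q = -12(q - 1)(q + 1)(q + 2); at q=0 this is 24, so q decreases.
p converges to its nearest critical value 2 (a local min of the p-part); q converges to -1. The iterate converges to (2, -1).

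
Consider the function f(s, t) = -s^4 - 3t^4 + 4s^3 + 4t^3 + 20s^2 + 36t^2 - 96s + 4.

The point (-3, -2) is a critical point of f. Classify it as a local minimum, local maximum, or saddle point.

The mixed partial ∂²f/∂s∂t is 0, so the Hessian at any point is diag(f_ss, f_tt) = diag(4(-3s^2 + 6s + 10), 12(-3t^2 + 2t + 6)).
At (-3, -2): H = diag(-140, -120).
Both eigenvalues are negative, so H is negative definite: a local maximum.

local maximum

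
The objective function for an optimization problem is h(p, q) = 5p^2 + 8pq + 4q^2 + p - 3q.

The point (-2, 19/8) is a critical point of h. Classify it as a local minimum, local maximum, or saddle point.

local minimum

The Hessian of h is constant: H = [[10, 8], [8, 8]].
det(H) = 10·8 − 8² = 16.
det(H) > 0 and tr(H) = 18 > 0, so H is positive definite and the point is a local minimum.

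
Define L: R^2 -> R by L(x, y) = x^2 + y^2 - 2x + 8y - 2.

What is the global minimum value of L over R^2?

-19

L(x,y) separates as P(x) + Q(y) − 2, so its minimum is min P + min Q − 2.
P'(x) = 2x - 2 vanishes at x ∈ {1}; Q'(y) = 2y + 8 vanishes at y ∈ {-4}.
Local minima of P (where P''>0): P(1)=-1. Local minima of Q: Q(-4)=-16.
So the global minimum of L is P(1) + Q(-4) − 2 = -1 − 16 − 2 = -19, attained at (1, -4).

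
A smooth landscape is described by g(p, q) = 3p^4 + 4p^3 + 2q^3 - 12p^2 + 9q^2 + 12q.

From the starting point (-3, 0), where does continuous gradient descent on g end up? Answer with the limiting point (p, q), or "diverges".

g is separable, so gradient descent decouples: p follows -∂g/∂p, q follows -∂g/∂q.
∂g/∂p = 12p(p - 1)(p + 2); at p=-3 this is -144, so p increases.
∂g/∂q = 6(q + 1)(q + 2); at q=0 this is 12, so q decreases.
p converges to its nearest critical value -2 (a local min of the p-part); q converges to -1. The iterate converges to (-2, -1).

(-2, -1)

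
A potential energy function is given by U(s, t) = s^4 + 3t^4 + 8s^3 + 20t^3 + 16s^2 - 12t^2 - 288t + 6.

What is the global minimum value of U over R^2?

-410

U(s,t) separates as P(s) + Q(t) + 6, so its minimum is min P + min Q + 6.
P'(s) = 4s(s + 2)(s + 4) vanishes at s ∈ {-4, -2, 0}; Q'(t) = 12(t - 2)(t + 3)(t + 4) vanishes at t ∈ {-4, -3, 2}.
Local minima of P (where P''>0): P(-4)=0, P(0)=0. Local minima of Q: Q(-4)=448, Q(2)=-416.
So the global minimum of U is P(-4) + Q(2) + 6 = 0 − 416 + 6 = -410, attained at (-4, 2).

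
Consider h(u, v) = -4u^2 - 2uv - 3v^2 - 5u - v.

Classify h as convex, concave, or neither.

h is quadratic, so its Hessian is the constant matrix H = [[-8, -2], [-2, -6]].
det(H) = 44, tr(H) = -14.
det(H) > 0 and tr(H) < 0, so H is negative definite everywhere: concave.

concave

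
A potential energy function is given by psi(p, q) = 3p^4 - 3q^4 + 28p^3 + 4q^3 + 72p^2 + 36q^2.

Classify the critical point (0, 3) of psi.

saddle point

The mixed partial ∂²psi/∂p∂q is 0, so the Hessian at any point is diag(psi_pp, psi_qq) = diag(12(3p^2 + 14p + 12), 12(-3q^2 + 2q + 6)).
At (0, 3): H = diag(144, -180).
The eigenvalues have opposite signs, so H is indefinite: a saddle point.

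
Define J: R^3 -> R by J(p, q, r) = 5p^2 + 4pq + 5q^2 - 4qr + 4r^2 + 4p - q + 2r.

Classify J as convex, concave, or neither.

convex

J is quadratic, so its Hessian is the constant matrix H = [[10, 4, 0], [4, 10, -4], [0, -4, 8]].
Leading principal minors: 10, 84, 512.
All positive ⇒ H ≻ 0 ⇒ convex.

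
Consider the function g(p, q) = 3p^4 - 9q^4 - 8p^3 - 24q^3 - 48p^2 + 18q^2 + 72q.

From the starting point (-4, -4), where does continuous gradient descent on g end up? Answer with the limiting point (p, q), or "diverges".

g is separable, so gradient descent decouples: p follows -∂g/∂p, q follows -∂g/∂q.
∂g/∂p = 12p(p - 4)(p + 2); at p=-4 this is -768, so p increases.
∂g/∂q = -36(q - 1)(q + 1)(q + 2); at q=-4 this is 1080, so q decreases.
The q-coordinate has no critical point in that direction and runs off to infinity.

diverges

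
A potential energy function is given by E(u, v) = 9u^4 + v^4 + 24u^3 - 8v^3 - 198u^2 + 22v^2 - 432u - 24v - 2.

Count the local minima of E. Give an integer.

4

E separates as a function of u plus a function of v, so ∇E=0 decouples.
∂E/∂u = 36(u - 3)(u + 1)(u + 4) = 0 at u ∈ {-4, -1, 3}; ∂E/∂v = 4(v - 3)(v - 2)(v - 1) = 0 at v ∈ {1, 2, 3}.
The Hessian is diagonal: diag(E_uu, E_vv). Second derivatives: E_uu(-4)=756, E_uu(-1)=-432, E_uu(3)=1008; E_vv(1)=8, E_vv(2)=-4, E_vv(3)=8.
Local minima occur where both diagonal entries positive: (-4, 1), (-4, 3), (3, 1), (3, 3). Count: 4.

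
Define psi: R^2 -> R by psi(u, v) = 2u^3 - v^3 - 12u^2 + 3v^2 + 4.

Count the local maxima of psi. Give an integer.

1

psi separates as a function of u plus a function of v, so ∇psi=0 decouples.
∂psi/∂u = 6u(u - 4) = 0 at u ∈ {0, 4}; ∂psi/∂v = -3v(v - 2) = 0 at v ∈ {0, 2}.
The Hessian is diagonal: diag(psi_uu, psi_vv). Second derivatives: psi_uu(0)=-24, psi_uu(4)=24; psi_vv(0)=6, psi_vv(2)=-6.
Local maxima occur where both diagonal entries negative: (0, 2). Count: 1.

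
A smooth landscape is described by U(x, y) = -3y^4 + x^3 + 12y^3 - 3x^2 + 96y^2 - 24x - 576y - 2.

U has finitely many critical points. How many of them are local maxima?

U separates as a function of x plus a function of y, so ∇U=0 decouples.
∂U/∂x = 3(x - 4)(x + 2) = 0 at x ∈ {-2, 4}; ∂U/∂y = -12(y - 4)(y - 3)(y + 4) = 0 at y ∈ {-4, 3, 4}.
The Hessian is diagonal: diag(U_xx, U_yy). Second derivatives: U_xx(-2)=-18, U_xx(4)=18; U_yy(-4)=-672, U_yy(3)=84, U_yy(4)=-96.
Local maxima occur where both diagonal entries negative: (-2, -4), (-2, 4). Count: 2.

2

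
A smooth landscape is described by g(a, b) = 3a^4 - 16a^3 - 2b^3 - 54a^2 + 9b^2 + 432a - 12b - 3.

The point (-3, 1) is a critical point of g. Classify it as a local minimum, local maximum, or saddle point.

The mixed partial ∂²g/∂a∂b is 0, so the Hessian at any point is diag(g_aa, g_bb) = diag(12(3a^2 - 8a - 9), 6(-2b + 3)).
At (-3, 1): H = diag(504, 6).
Both eigenvalues are positive, so H is positive definite: a local minimum.

local minimum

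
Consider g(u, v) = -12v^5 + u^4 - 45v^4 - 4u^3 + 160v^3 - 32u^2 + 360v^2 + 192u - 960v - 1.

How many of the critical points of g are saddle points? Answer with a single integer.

g separates as a function of u plus a function of v, so ∇g=0 decouples.
∂g/∂u = 4(u - 4)(u - 3)(u + 4) = 0 at u ∈ {-4, 3, 4}; ∂g/∂v = -60(v - 2)(v - 1)(v + 2)(v + 4) = 0 at v ∈ {-4, -2, 1, 2}.
The Hessian is diagonal: diag(g_uu, g_vv). Second derivatives: g_uu(-4)=224, g_uu(3)=-28, g_uu(4)=32; g_vv(-4)=3600, g_vv(-2)=-1440, g_vv(1)=900, g_vv(2)=-1440.
Saddle points occur where the two diagonal entries have opposite signs: (-4, -2), (-4, 2), (3, -4), (3, 1), (4, -2), (4, 2). Count: 6.

6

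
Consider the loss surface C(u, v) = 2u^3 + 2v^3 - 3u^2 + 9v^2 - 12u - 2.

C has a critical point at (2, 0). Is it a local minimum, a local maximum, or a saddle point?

local minimum

The mixed partial ∂²C/∂u∂v is 0, so the Hessian at any point is diag(C_uu, C_vv) = diag(6(2u - 1), 6(2v + 3)).
At (2, 0): H = diag(18, 18).
Both eigenvalues are positive, so H is positive definite: a local minimum.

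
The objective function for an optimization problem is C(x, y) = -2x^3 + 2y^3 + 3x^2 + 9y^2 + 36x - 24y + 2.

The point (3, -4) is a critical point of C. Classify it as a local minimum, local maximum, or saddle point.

The mixed partial ∂²C/∂x∂y is 0, so the Hessian at any point is diag(C_xx, C_yy) = diag(6(-2x + 1), 6(2y + 3)).
At (3, -4): H = diag(-30, -30).
Both eigenvalues are negative, so H is negative definite: a local maximum.

local maximum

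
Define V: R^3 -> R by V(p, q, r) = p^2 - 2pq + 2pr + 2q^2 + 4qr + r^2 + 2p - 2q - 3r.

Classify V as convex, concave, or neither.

V is quadratic, so its Hessian is the constant matrix H = [[2, -2, 2], [-2, 4, 4], [2, 4, 2]].
Leading principal minors: 2, 4, -72.
Neither pattern holds ⇒ H is indefinite ⇒ neither convex nor concave.

neither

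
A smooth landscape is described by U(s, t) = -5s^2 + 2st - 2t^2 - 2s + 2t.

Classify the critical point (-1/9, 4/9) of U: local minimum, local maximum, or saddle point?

The Hessian of U is constant: H = [[-10, 2], [2, -4]].
det(H) = (-10)·(-4) − 2² = 36.
det(H) > 0 and tr(H) = -14 < 0, so H is negative definite and the point is a local maximum.

local maximum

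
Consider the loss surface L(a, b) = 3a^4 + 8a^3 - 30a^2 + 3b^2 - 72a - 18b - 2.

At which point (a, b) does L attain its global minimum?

L(a,b) separates as P(a) + Q(b) − 2, so its minimum is min P + min Q − 2.
P'(a) = 12(a - 2)(a + 1)(a + 3) vanishes at a ∈ {-3, -1, 2}; Q'(b) = 6b - 18 vanishes at b ∈ {3}.
Local minima of P (where P''>0): P(-3)=-27, P(2)=-152. Local minima of Q: Q(3)=-27.
So the global minimum of L is P(2) + Q(3) − 2 = -152 − 27 − 2 = -181, attained at (2, 3).

(2, 3)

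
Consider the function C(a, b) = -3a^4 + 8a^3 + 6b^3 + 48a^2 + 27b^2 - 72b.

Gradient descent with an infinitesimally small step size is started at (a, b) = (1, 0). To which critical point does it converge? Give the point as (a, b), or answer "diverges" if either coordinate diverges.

(0, 1)

C is separable, so gradient descent decouples: a follows -∂C/∂a, b follows -∂C/∂b.
∂C/∂a = -12a(a - 4)(a + 2); at a=1 this is 108, so a decreases.
∂C/∂b = 18(b - 1)(b + 4); at b=0 this is -72, so b increases.
a converges to its nearest critical value 0 (a local min of the a-part); b converges to 1. The iterate converges to (0, 1).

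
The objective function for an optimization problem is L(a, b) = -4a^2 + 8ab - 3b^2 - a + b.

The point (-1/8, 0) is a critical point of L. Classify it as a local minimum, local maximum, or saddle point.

saddle point

The Hessian of L is constant: H = [[-8, 8], [8, -6]].
det(H) = (-8)·(-6) − 8² = -16.
Since det(H) < 0, H is indefinite and the critical point is a saddle point.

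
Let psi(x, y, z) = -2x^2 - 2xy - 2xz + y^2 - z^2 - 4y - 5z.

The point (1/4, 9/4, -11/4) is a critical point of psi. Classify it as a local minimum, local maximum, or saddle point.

The Hessian is constant: H = [[-4, -2, -2], [-2, 2, 0], [-2, 0, -2]].
Leading principal minors: Δ₁ = -4, Δ₂ = -12, Δ₃ = 16.
The minors fit neither the all-positive nor the alternating-sign pattern, so H is indefinite: a saddle point.

saddle point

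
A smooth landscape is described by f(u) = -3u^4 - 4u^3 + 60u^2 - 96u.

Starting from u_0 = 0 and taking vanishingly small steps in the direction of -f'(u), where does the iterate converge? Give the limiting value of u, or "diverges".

1

f'(u) = -12(u - 2)(u - 1)(u + 4), so f'(0) = -96.
Gradient descent moves in the -f' direction, i.e. u is increasing.
The nearest critical point in that direction is u = 1, where f'' = 60 > 0 (a local minimum). The iterate converges there.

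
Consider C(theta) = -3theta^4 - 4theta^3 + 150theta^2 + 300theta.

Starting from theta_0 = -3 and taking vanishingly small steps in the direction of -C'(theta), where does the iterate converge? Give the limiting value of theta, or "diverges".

C'(theta) = -12(theta - 5)(theta + 1)(theta + 5), so C'(-3) = -384.
Gradient descent moves in the -C' direction, i.e. theta is increasing.
The nearest critical point in that direction is theta = -1, where C'' = 288 > 0 (a local minimum). The iterate converges there.

-1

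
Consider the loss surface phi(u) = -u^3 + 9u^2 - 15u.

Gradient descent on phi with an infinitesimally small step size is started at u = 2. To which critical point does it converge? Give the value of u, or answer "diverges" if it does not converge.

phi'(u) = -3(u - 5)(u - 1), so phi'(2) = 9.
Gradient descent moves in the -phi' direction, i.e. u is decreasing.
The nearest critical point in that direction is u = 1, where phi'' = 12 > 0 (a local minimum). The iterate converges there.

1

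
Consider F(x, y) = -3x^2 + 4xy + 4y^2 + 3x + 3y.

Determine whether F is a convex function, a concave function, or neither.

F is quadratic, so its Hessian is the constant matrix H = [[-6, 4], [4, 8]].
det(H) = -64, tr(H) = 2.
det(H) < 0, so H is indefinite: neither convex nor concave.

neither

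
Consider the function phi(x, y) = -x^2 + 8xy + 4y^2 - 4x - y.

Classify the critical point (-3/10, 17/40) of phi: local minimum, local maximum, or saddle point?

The Hessian of phi is constant: H = [[-2, 8], [8, 8]].
det(H) = (-2)·8 − 8² = -80.
Since det(H) < 0, H is indefinite and the critical point is a saddle point.

saddle point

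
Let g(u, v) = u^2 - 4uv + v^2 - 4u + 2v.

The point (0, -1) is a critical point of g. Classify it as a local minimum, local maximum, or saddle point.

saddle point

The Hessian of g is constant: H = [[2, -4], [-4, 2]].
det(H) = 2·2 − (-4)² = -12.
Since det(H) < 0, H is indefinite and the critical point is a saddle point.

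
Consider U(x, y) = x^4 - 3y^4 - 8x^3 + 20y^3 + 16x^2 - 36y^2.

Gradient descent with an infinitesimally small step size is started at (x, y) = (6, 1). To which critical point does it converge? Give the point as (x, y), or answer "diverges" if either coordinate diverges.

(4, 2)

U is separable, so gradient descent decouples: x follows -∂U/∂x, y follows -∂U/∂y.
∂U/∂x = 4x(x - 4)(x - 2); at x=6 this is 192, so x decreases.
∂U/∂y = -12y(y - 3)(y - 2); at y=1 this is -24, so y increases.
x converges to its nearest critical value 4 (a local min of the x-part); y converges to 2. The iterate converges to (4, 2).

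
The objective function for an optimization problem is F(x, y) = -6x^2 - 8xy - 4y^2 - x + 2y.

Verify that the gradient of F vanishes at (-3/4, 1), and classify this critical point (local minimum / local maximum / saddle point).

local maximum

∇F = (-12x - 8y - 1, -8x - 8y + 2); substituting (-3/4, 1) gives ∇F = (0, 0), so (-3/4, 1) is indeed a critical point.
The Hessian of F is constant: H = [[-12, -8], [-8, -8]].
det(H) = (-12)·(-8) − (-8)² = 32.
det(H) > 0 and tr(H) = -20 < 0, so H is negative definite and the point is a local maximum.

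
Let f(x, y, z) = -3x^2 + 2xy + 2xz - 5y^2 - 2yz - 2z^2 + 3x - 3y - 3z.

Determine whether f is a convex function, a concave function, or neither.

concave

f is quadratic, so its Hessian is the constant matrix H = [[-6, 2, 2], [2, -10, -2], [2, -2, -4]].
Leading principal minors: -6, 56, -176.
Signs alternate −, +, − ⇒ H ≺ 0 ⇒ concave.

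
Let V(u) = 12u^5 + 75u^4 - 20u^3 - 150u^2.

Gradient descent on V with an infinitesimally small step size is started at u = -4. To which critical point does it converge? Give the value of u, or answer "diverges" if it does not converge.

-1

V'(u) = 60u(u - 1)(u + 1)(u + 5), so V'(-4) = -3600.
Gradient descent moves in the -V' direction, i.e. u is increasing.
The nearest critical point in that direction is u = -1, where V'' = 480 > 0 (a local minimum). The iterate converges there.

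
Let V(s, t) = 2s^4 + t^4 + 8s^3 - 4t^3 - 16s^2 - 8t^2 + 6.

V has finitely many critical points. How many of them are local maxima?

1

V separates as a function of s plus a function of t, so ∇V=0 decouples.
∂V/∂s = 8s(s - 1)(s + 4) = 0 at s ∈ {-4, 0, 1}; ∂V/∂t = 4t(t - 4)(t + 1) = 0 at t ∈ {-1, 0, 4}.
The Hessian is diagonal: diag(V_ss, V_tt). Second derivatives: V_ss(-4)=160, V_ss(0)=-32, V_ss(1)=40; V_tt(-1)=20, V_tt(0)=-16, V_tt(4)=80.
Local maxima occur where both diagonal entries negative: (0, 0). Count: 1.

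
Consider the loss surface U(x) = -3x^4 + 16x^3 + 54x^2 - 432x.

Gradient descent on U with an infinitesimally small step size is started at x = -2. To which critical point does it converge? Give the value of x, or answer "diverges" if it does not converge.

3

U'(x) = -12(x - 4)(x - 3)(x + 3), so U'(-2) = -360.
Gradient descent moves in the -U' direction, i.e. x is increasing.
The nearest critical point in that direction is x = 3, where U'' = 72 > 0 (a local minimum). The iterate converges there.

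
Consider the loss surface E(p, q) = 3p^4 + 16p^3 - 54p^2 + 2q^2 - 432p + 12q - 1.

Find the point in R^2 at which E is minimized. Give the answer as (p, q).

(3, -3)

E(p,q) separates as A(p) + B(q) − 1, so its minimum is min A + min B − 1.
A'(p) = 12(p - 3)(p + 3)(p + 4) vanishes at p ∈ {-4, -3, 3}; B'(q) = 4q + 12 vanishes at q ∈ {-3}.
Local minima of A (where A''>0): A(-4)=608, A(3)=-1107. Local minima of B: B(-3)=-18.
So the global minimum of E is A(3) + B(-3) − 1 = -1107 − 18 − 1 = -1126, attained at (3, -3).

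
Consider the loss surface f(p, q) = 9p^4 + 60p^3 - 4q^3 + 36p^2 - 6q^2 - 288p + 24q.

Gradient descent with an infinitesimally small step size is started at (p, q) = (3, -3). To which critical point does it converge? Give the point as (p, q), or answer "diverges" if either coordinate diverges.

f is separable, so gradient descent decouples: p follows -∂f/∂p, q follows -∂f/∂q.
∂f/∂p = 36(p - 1)(p + 2)(p + 4); at p=3 this is 2520, so p decreases.
∂f/∂q = -12(q - 1)(q + 2); at q=-3 this is -48, so q increases.
p converges to its nearest critical value 1 (a local min of the p-part); q converges to -2. The iterate converges to (1, -2).

(1, -2)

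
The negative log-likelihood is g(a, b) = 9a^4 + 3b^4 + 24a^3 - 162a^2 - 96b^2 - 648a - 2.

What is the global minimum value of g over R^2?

-2795

g(a,b) separates as P(a) + Q(b) − 2, so its minimum is min P + min Q − 2.
P'(a) = 36(a - 3)(a + 2)(a + 3) vanishes at a ∈ {-3, -2, 3}; Q'(b) = 12b(b - 4)(b + 4) vanishes at b ∈ {-4, 0, 4}.
Local minima of P (where P''>0): P(-3)=567, P(3)=-2025. Local minima of Q: Q(-4)=-768, Q(4)=-768.
So the global minimum of g is P(3) + Q(-4) − 2 = -2025 − 768 − 2 = -2795, attained at (3, -4).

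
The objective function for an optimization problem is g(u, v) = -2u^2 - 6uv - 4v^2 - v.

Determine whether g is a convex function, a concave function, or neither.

neither

g is quadratic, so its Hessian is the constant matrix H = [[-4, -6], [-6, -8]].
det(H) = -4, tr(H) = -12.
det(H) < 0, so H is indefinite: neither convex nor concave.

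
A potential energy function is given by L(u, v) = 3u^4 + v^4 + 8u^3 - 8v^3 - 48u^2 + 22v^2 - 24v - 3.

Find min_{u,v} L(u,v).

L(u,v) separates as P(u) + Q(v) − 3, so its minimum is min P + min Q − 3.
P'(u) = 12u(u - 2)(u + 4) vanishes at u ∈ {-4, 0, 2}; Q'(v) = 4(v - 3)(v - 2)(v - 1) vanishes at v ∈ {1, 2, 3}.
Local minima of P (where P''>0): P(-4)=-512, P(2)=-80. Local minima of Q: Q(1)=-9, Q(3)=-9.
So the global minimum of L is P(-4) + Q(1) − 3 = -512 − 9 − 3 = -524, attained at (-4, 1).

-524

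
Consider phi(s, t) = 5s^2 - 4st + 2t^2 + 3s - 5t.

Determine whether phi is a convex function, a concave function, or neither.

convex

phi is quadratic, so its Hessian is the constant matrix H = [[10, -4], [-4, 4]].
det(H) = 24, tr(H) = 14.
det(H) > 0 and tr(H) > 0, so H is positive definite everywhere: convex.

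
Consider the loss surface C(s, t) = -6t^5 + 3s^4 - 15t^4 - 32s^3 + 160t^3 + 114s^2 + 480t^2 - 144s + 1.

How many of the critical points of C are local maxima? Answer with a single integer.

C separates as a function of s plus a function of t, so ∇C=0 decouples.
∂C/∂s = 12(s - 4)(s - 3)(s - 1) = 0 at s ∈ {1, 3, 4}; ∂C/∂t = -30t(t - 4)(t + 2)(t + 4) = 0 at t ∈ {-4, -2, 0, 4}.
The Hessian is diagonal: diag(C_ss, C_tt). Second derivatives: C_ss(1)=72, C_ss(3)=-24, C_ss(4)=36; C_tt(-4)=1920, C_tt(-2)=-720, C_tt(0)=960, C_tt(4)=-5760.
Local maxima occur where both diagonal entries negative: (3, -2), (3, 4). Count: 2.

2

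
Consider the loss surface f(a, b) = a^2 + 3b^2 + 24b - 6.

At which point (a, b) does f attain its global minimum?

(0, -4)

f(a,b) separates as P(a) + Q(b) − 6, so its minimum is min P + min Q − 6.
P'(a) = 2a vanishes at a ∈ {0}; Q'(b) = 6b + 24 vanishes at b ∈ {-4}.
Local minima of P (where P''>0): P(0)=0. Local minima of Q: Q(-4)=-48.
So the global minimum of f is P(0) + Q(-4) − 6 = 0 − 48 − 6 = -54, attained at (0, -4).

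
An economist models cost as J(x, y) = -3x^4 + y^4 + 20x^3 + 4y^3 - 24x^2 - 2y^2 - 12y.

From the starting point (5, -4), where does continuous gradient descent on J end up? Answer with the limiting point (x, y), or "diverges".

diverges

J is separable, so gradient descent decouples: x follows -∂J/∂x, y follows -∂J/∂y.
∂J/∂x = -12x(x - 4)(x - 1); at x=5 this is -240, so x increases.
∂J/∂y = 4(y - 1)(y + 1)(y + 3); at y=-4 this is -60, so y increases.
The x-coordinate has no critical point in that direction and runs off to infinity.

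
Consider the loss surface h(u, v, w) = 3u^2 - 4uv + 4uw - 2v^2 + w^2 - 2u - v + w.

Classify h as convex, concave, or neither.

h is quadratic, so its Hessian is the constant matrix H = [[6, -4, 4], [-4, -4, 0], [4, 0, 2]].
Leading principal minors: 6, -40, -16.
Neither pattern holds ⇒ H is indefinite ⇒ neither convex nor concave.

neither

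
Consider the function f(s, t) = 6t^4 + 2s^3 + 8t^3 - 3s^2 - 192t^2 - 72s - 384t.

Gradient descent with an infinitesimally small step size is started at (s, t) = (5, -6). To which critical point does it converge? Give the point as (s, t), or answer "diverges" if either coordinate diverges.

f is separable, so gradient descent decouples: s follows -∂f/∂s, t follows -∂f/∂t.
∂f/∂s = 6(s - 4)(s + 3); at s=5 this is 48, so s decreases.
∂f/∂t = 24(t - 4)(t + 1)(t + 4); at t=-6 this is -2400, so t increases.
s converges to its nearest critical value 4 (a local min of the s-part); t converges to -4. The iterate converges to (4, -4).

(4, -4)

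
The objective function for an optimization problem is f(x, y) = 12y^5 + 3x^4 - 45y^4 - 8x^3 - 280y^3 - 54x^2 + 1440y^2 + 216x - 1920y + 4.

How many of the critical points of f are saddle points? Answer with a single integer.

f separates as a function of x plus a function of y, so ∇f=0 decouples.
∂f/∂x = 12(x - 3)(x - 2)(x + 3) = 0 at x ∈ {-3, 2, 3}; ∂f/∂y = 60(y - 4)(y - 2)(y - 1)(y + 4) = 0 at y ∈ {-4, 1, 2, 4}.
The Hessian is diagonal: diag(f_xx, f_yy). Second derivatives: f_xx(-3)=360, f_xx(2)=-60, f_xx(3)=72; f_yy(-4)=-14400, f_yy(1)=900, f_yy(2)=-720, f_yy(4)=2880.
Saddle points occur where the two diagonal entries have opposite signs: (-3, -4), (-3, 2), (2, 1), (2, 4), (3, -4), (3, 2). Count: 6.

6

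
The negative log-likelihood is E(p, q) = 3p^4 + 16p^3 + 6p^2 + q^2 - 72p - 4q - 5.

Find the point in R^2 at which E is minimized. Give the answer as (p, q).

E(p,q) separates as A(p) + B(q) − 5, so its minimum is min A + min B − 5.
A'(p) = 12(p - 1)(p + 2)(p + 3) vanishes at p ∈ {-3, -2, 1}; B'(q) = 2q - 4 vanishes at q ∈ {2}.
Local minima of A (where A''>0): A(-3)=81, A(1)=-47. Local minima of B: B(2)=-4.
So the global minimum of E is A(1) + B(2) − 5 = -47 − 4 − 5 = -56, attained at (1, 2).

(1, 2)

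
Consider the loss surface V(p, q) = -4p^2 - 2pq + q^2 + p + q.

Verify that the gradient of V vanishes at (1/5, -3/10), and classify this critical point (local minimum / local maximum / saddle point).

saddle point

∇V = (-8p - 2q + 1, -2p + 2q + 1); substituting (1/5, -3/10) gives ∇V = (0, 0), so (1/5, -3/10) is indeed a critical point.
The Hessian of V is constant: H = [[-8, -2], [-2, 2]].
det(H) = (-8)·2 − (-2)² = -20.
Since det(H) < 0, H is indefinite and the critical point is a saddle point.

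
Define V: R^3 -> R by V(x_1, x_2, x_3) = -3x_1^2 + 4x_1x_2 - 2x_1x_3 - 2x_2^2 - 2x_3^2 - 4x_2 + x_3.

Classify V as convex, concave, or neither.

concave

V is quadratic, so its Hessian is the constant matrix H = [[-6, 4, -2], [4, -4, 0], [-2, 0, -4]].
Leading principal minors: -6, 8, -16.
Signs alternate −, +, − ⇒ H ≺ 0 ⇒ concave.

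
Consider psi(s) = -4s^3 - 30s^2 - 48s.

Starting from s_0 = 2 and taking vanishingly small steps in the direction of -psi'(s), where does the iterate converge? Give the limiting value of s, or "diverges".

diverges

psi'(s) = -12(s + 1)(s + 4), so psi'(2) = -216.
Gradient descent moves in the -psi' direction, i.e. s is increasing.
There is no critical point above s=2, and psi' keeps the same sign, so the iterate runs off to +∞.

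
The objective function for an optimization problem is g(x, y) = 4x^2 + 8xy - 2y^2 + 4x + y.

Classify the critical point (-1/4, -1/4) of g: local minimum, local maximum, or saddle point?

The Hessian of g is constant: H = [[8, 8], [8, -4]].
det(H) = 8·(-4) − 8² = -96.
Since det(H) < 0, H is indefinite and the critical point is a saddle point.

saddle point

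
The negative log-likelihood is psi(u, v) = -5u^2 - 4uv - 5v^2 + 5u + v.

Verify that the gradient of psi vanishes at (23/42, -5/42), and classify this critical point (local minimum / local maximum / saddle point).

∇psi = (-10u - 4v + 5, -4u - 10v + 1); substituting (23/42, -5/42) gives ∇psi = (0, 0), so (23/42, -5/42) is indeed a critical point.
The Hessian of psi is constant: H = [[-10, -4], [-4, -10]].
det(H) = (-10)·(-10) − (-4)² = 84.
det(H) > 0 and tr(H) = -20 < 0, so H is negative definite and the point is a local maximum.

local maximum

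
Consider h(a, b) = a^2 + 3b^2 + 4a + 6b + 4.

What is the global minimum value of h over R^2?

-3

h(a,b) separates as P(a) + Q(b) + 4, so its minimum is min P + min Q + 4.
P'(a) = 2a + 4 vanishes at a ∈ {-2}; Q'(b) = 6b + 6 vanishes at b ∈ {-1}.
Local minima of P (where P''>0): P(-2)=-4. Local minima of Q: Q(-1)=-3.
So the global minimum of h is P(-2) + Q(-1) + 4 = -4 − 3 + 4 = -3, attained at (-2, -1).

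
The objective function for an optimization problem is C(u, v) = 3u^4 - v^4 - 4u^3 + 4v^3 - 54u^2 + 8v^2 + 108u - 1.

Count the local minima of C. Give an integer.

2

C separates as a function of u plus a function of v, so ∇C=0 decouples.
∂C/∂u = 12(u - 3)(u - 1)(u + 3) = 0 at u ∈ {-3, 1, 3}; ∂C/∂v = -4v(v - 4)(v + 1) = 0 at v ∈ {-1, 0, 4}.
The Hessian is diagonal: diag(C_uu, C_vv). Second derivatives: C_uu(-3)=288, C_uu(1)=-96, C_uu(3)=144; C_vv(-1)=-20, C_vv(0)=16, C_vv(4)=-80.
Local minima occur where both diagonal entries positive: (-3, 0), (3, 0). Count: 2.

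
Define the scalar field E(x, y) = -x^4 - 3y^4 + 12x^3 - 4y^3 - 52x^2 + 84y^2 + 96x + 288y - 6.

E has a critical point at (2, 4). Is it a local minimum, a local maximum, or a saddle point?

The mixed partial ∂²E/∂x∂y is 0, so the Hessian at any point is diag(E_xx, E_yy) = diag(4(-3x^2 + 18x - 26), 12(-3y^2 - 2y + 14)).
At (2, 4): H = diag(-8, -504).
Both eigenvalues are negative, so H is negative definite: a local maximum.

local maximum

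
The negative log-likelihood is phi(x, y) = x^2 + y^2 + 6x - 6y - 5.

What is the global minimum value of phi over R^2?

phi(x,y) separates as P(x) + Q(y) − 5, so its minimum is min P + min Q − 5.
P'(x) = 2x + 6 vanishes at x ∈ {-3}; Q'(y) = 2y - 6 vanishes at y ∈ {3}.
Local minima of P (where P''>0): P(-3)=-9. Local minima of Q: Q(3)=-9.
So the global minimum of phi is P(-3) + Q(3) − 5 = -9 − 9 − 5 = -23, attained at (-3, 3).

-23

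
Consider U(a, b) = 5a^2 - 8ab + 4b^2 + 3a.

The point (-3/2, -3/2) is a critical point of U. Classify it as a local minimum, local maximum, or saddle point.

local minimum

The Hessian of U is constant: H = [[10, -8], [-8, 8]].
det(H) = 10·8 − (-8)² = 16.
det(H) > 0 and tr(H) = 18 > 0, so H is positive definite and the point is a local minimum.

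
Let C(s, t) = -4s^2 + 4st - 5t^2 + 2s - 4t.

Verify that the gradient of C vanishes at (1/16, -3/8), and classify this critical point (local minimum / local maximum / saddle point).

local maximum

∇C = (-8s + 4t + 2, 4s - 10t - 4); substituting (1/16, -3/8) gives ∇C = (0, 0), so (1/16, -3/8) is indeed a critical point.
The Hessian of C is constant: H = [[-8, 4], [4, -10]].
det(H) = (-8)·(-10) − 4² = 64.
det(H) > 0 and tr(H) = -18 < 0, so H is negative definite and the point is a local maximum.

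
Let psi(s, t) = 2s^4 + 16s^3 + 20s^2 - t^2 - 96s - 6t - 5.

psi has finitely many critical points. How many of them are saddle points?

psi separates as a function of s plus a function of t, so ∇psi=0 decouples.
∂psi/∂s = 8(s - 1)(s + 3)(s + 4) = 0 at s ∈ {-4, -3, 1}; ∂psi/∂t = -2(t + 3) = 0 at t ∈ {-3}.
The Hessian is diagonal: diag(psi_ss, psi_tt). Second derivatives: psi_ss(-4)=40, psi_ss(-3)=-32, psi_ss(1)=160; psi_tt(-3)=-2.
Saddle points occur where the two diagonal entries have opposite signs: (-4, -3), (1, -3). Count: 2.

2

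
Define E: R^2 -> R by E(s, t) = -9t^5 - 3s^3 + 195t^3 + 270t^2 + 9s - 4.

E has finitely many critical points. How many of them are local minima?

E separates as a function of s plus a function of t, so ∇E=0 decouples.
∂E/∂s = -9(s - 1)(s + 1) = 0 at s ∈ {-1, 1}; ∂E/∂t = -45t(t - 4)(t + 1)(t + 3) = 0 at t ∈ {-3, -1, 0, 4}.
The Hessian is diagonal: diag(E_ss, E_tt). Second derivatives: E_ss(-1)=18, E_ss(1)=-18; E_tt(-3)=1890, E_tt(-1)=-450, E_tt(0)=540, E_tt(4)=-6300.
Local minima occur where both diagonal entries positive: (-1, -3), (-1, 0). Count: 2.

2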